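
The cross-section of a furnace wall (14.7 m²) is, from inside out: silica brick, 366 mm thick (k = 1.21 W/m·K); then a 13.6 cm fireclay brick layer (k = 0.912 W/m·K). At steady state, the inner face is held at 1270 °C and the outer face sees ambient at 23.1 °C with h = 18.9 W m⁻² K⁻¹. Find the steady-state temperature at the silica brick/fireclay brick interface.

T = 522 °C

Treat each layer as a resistance in series:
  R_silica brick = L/(kA) = 0.366/(1.21·14.7) = 0.02058 K/W
  R_fireclay brick = L/(kA) = 0.136/(0.912·14.7) = 0.01014 K/W
  R_conv,out = 1/(hA) = 1/(18.9·14.7) = 0.003599 K/W
ΣR = 0.02058 + 0.01014 + 0.003599 = 0.03432 K/W
Q = ΔT/ΣR = (1270 °C − 23.1 °C)/0.03432 = 36330 W
From the inner boundary to the silica brick/fireclay brick interface, ΣR_partial = 0.02058 K/W.
T_interface = T_in − Q·ΣR_partial = 1270 °C − (36330)(0.02058) = 522 °C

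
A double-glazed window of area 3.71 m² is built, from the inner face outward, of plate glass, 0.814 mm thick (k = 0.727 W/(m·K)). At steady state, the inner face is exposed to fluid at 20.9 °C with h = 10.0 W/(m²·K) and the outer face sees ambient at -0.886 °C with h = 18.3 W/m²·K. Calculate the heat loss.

Q = 519 W

Series thermal resistances, inner to outer:
  R_conv,in = 1/(hA) = 1/(10.0·3.71) = 0.02695 K/W
  R_plate glass = L/(kA) = 8.14×10^-4/(0.727·3.71) = 3.018×10^-4 K/W
  R_conv,out = 1/(hA) = 1/(18.3·3.71) = 0.01473 K/W
ΣR = 0.02695 + 3.018×10^-4 + 0.01473 = 0.04198 K/W
Q = ΔT/ΣR = (20.9 °C − -0.886 °C)/0.04198 = 519 W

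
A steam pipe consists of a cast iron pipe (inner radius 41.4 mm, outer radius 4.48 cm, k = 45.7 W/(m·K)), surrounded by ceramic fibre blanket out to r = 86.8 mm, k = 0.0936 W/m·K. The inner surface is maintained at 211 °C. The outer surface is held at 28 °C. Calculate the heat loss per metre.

Treat each layer as a resistance in series:
  R'_cast iron = ln(0.0448/0.0414)/(2πk) = 0.07893/(2π·45.7) = 2.749×10^-4 m·K/W
  R'_ceramic fibre blanket = ln(0.0868/0.0448)/(2πk) = 0.6614/(2π·0.0936) = 1.125 m·K/W
ΣR = 2.749×10^-4 + 1.125 = 1.125 m·K/W
Q' = ΔT/ΣR = (211 °C − 28 °C)/1.125 = 163 W/m

Q' = 163 W/m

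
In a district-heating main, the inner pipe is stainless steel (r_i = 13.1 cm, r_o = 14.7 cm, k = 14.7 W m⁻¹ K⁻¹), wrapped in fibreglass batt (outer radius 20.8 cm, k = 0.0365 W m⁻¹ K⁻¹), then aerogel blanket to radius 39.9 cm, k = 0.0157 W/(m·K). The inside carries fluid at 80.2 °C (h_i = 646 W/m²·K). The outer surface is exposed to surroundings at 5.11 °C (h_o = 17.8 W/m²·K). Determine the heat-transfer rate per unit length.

Resistance network (inner→outer):
  R'_conv,in = 1/(2πr h) = 1/(2π·0.131·646) = 0.001881 m·K/W
  R'_stainless steel = ln(0.147/0.131)/(2πk) = 0.1152/(2π·14.7) = 0.001248 m·K/W
  R'_fibreglass batt = ln(0.208/0.147)/(2πk) = 0.3471/(2π·0.0365) = 1.514 m·K/W
  R'_aerogel blanket = ln(0.399/0.208)/(2πk) = 0.6514/(2π·0.0157) = 6.604 m·K/W
  R'_conv,out = 1/(2πr h) = 1/(2π·0.399·17.8) = 0.02241 m·K/W
ΣR = 0.001881 + 0.001248 + 1.514 + 6.604 + 0.02241 = 8.144 m·K/W
Q' = ΔT/ΣR = (80.2 °C − 5.11 °C)/8.144 = 9.22 W/m

Q' = 9.22 W/m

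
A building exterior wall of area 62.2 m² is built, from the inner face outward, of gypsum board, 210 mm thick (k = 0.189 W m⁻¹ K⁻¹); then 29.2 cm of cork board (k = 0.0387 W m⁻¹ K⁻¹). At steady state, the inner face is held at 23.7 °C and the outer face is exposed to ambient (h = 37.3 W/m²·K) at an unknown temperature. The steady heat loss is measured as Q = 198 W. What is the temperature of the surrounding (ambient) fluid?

T_out = -3.94 °C

Sum the resistances:
  R_gypsum board = L/(kA) = 0.210/(0.189·62.2) = 0.01786 K/W
  R_cork board = L/(kA) = 0.292/(0.0387·62.2) = 0.1213 K/W
  R_conv,out = 1/(hA) = 1/(37.3·62.2) = 4.310×10^-4 K/W
ΣR = 0.1396 K/W
ΔT = Q·ΣR = 198 × 0.1396 = 27.64 K
Heat flows outward, so T_out = T_in − ΔT = 23.7 − 27.64 = -3.94 °C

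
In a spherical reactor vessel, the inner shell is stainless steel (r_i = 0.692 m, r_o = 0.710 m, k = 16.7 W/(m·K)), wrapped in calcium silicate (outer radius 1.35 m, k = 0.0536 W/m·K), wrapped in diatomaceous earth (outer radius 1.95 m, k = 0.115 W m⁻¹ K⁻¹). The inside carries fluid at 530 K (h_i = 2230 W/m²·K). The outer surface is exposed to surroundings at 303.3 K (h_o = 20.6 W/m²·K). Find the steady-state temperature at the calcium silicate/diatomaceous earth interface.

Resistance network (inner→outer):
  R_conv,in = 1/(4πr²h) = 1/(4π·0.692²·2230) = 7.452×10^-5 K/W
  R_stainless steel = (1/0.692 − 1/0.710)/(4πk) = 0.03664/(4π·16.7) = 1.746×10^-4 K/W
  R_calcium silicate = (1/0.710 − 1/1.35)/(4πk) = 0.6677/(4π·0.0536) = 0.9913 K/W
  R_diatomaceous earth = (1/1.35 − 1/1.95)/(4πk) = 0.2279/(4π·0.115) = 0.1577 K/W
  R_conv,out = 1/(4πr²h) = 1/(4π·1.95²·20.6) = 0.001016 K/W
ΣR = 7.452×10^-5 + 1.746×10^-4 + 0.9913 + 0.1577 + 0.001016 = 1.150 K/W
Q = ΔT/ΣR = (530 K − 303.3 K)/1.150 = 197.1 W
From the inner boundary to the calcium silicate/diatomaceous earth interface, ΣR_partial = 0.9915 K/W.
T_interface = T_in − Q·ΣR_partial = 530 K − (197.1)(0.9915) = 334.6 K

T = 334.6 K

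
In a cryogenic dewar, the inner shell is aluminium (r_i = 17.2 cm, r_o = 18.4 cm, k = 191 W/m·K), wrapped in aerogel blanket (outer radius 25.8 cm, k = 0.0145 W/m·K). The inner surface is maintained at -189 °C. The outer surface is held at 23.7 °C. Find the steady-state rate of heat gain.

Q = 24.9 W

Treat each layer as a resistance in series:
  R_aluminium = (1/0.172 − 1/0.184)/(4πk) = 0.3792/(4π·191) = 1.580×10^-4 K/W
  R_aerogel blanket = (1/0.184 − 1/0.258)/(4πk) = 1.559/(4π·0.0145) = 8.555 K/W
ΣR = 1.580×10^-4 + 8.555 = 8.555 K/W
Q = ΔT/ΣR = (-189 °C − 23.7 °C)/8.555 = -24.9 W
(Negative Q ⇒ heat flows inward; heat gain = 24.9 W.)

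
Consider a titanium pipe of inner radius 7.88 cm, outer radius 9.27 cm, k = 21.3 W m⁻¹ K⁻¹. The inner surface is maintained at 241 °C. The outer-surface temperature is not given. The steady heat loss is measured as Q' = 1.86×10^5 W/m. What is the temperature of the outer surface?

T_out = 15.2 °C

Series resistances:
  R'_titanium = ln(0.0927/0.0788)/(2πk) = 0.1625/(2π·21.3) = 0.001214 m·K/W
ΣR = 0.001214 m·K/W
ΔT = Q'·ΣR = 1.86×10^5 × 0.001214 = 225.8 K
Heat flows outward, so T_out = T_in − ΔT = 241 − 225.8 = 15.2 °C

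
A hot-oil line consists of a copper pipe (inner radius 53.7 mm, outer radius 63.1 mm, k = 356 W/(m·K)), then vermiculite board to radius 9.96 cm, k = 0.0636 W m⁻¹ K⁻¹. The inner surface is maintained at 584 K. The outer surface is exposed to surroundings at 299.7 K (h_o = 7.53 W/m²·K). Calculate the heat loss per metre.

Q' = 210 W/m

Resistance network (inner→outer):
  R'_copper = ln(0.0631/0.0537)/(2πk) = 0.1613/(2π·356) = 7.211×10^-5 m·K/W
  R'_vermiculite board = ln(0.0996/0.0631)/(2πk) = 0.4564/(2π·0.0636) = 1.142 m·K/W
  R'_conv,out = 1/(2πr h) = 1/(2π·0.0996·7.53) = 0.2122 m·K/W
ΣR = 7.211×10^-5 + 1.142 + 0.2122 = 1.354 m·K/W
Q' = ΔT/ΣR = (584 K − 299.7 K)/1.354 = 210 W/m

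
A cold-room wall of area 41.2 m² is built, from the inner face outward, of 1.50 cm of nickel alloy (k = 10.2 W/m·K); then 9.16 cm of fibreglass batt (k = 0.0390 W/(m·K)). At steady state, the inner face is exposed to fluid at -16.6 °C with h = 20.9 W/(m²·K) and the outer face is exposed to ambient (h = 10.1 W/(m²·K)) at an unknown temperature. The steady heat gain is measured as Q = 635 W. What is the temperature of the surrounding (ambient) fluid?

T_out = 21.9 °C

Series resistances:
  R_conv,in = 1/(hA) = 1/(20.9·41.2) = 0.001161 K/W
  R_nickel alloy = L/(kA) = 0.0150/(10.2·41.2) = 3.569×10^-5 K/W
  R_fibreglass batt = L/(kA) = 0.0916/(0.0390·41.2) = 0.05701 K/W
  R_conv,out = 1/(hA) = 1/(10.1·41.2) = 0.002403 K/W
ΣR = 0.06061 K/W
ΔT = Q·ΣR = 635 × 0.06061 = 38.49 K
Heat flows inward, so T_out = T_in + ΔT = -16.6 + 38.49 = 21.9 °C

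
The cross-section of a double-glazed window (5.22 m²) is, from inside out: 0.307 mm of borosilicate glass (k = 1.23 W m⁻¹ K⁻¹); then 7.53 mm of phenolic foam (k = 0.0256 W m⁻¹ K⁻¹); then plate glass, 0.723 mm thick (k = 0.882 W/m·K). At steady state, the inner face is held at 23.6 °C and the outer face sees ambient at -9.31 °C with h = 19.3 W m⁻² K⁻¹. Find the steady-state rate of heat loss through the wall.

Q = 495 W

Resistance network (inner→outer):
  R_borosilicate glass = L/(kA) = 3.07×10^-4/(1.23·5.22) = 4.781×10^-5 K/W
  R_phenolic foam = L/(kA) = 0.00753/(0.0256·5.22) = 0.05635 K/W
  R_plate glass = L/(kA) = 7.23×10^-4/(0.882·5.22) = 1.570×10^-4 K/W
  R_conv,out = 1/(hA) = 1/(19.3·5.22) = 0.009926 K/W
ΣR = 4.781×10^-5 + 0.05635 + 1.570×10^-4 + 0.009926 = 0.06648 K/W
Q = ΔT/ΣR = (23.6 °C − -9.31 °C)/0.06648 = 495 W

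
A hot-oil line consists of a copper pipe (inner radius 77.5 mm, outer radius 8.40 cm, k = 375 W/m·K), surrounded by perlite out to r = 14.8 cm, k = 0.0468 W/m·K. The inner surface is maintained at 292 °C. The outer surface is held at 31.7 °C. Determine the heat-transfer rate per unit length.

Q' = 135 W/m

Resistance network (inner→outer):
  R'_copper = ln(0.0840/0.0775)/(2πk) = 0.08054/(2π·375) = 3.418×10^-5 m·K/W
  R'_perlite = ln(0.148/0.0840)/(2πk) = 0.5664/(2π·0.0468) = 1.926 m·K/W
ΣR = 3.418×10^-5 + 1.926 = 1.926 m·K/W
Q' = ΔT/ΣR = (292 °C − 31.7 °C)/1.926 = 135 W/m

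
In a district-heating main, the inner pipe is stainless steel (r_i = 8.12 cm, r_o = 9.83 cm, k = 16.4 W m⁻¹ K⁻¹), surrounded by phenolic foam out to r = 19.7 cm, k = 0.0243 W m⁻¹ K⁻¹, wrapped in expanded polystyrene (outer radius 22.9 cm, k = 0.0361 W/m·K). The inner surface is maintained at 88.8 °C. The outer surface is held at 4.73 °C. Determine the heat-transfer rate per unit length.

Q' = 16.1 W/m

Resistance network (inner→outer):
  R'_stainless steel = ln(0.0983/0.0812)/(2πk) = 0.1911/(2π·16.4) = 0.001855 m·K/W
  R'_phenolic foam = ln(0.197/0.0983)/(2πk) = 0.6952/(2π·0.0243) = 4.553 m·K/W
  R'_expanded polystyrene = ln(0.229/0.197)/(2πk) = 0.1505/(2π·0.0361) = 0.6636 m·K/W
ΣR = 0.001855 + 4.553 + 0.6636 = 5.218 m·K/W
Q' = ΔT/ΣR = (88.8 °C − 4.73 °C)/5.218 = 16.1 W/m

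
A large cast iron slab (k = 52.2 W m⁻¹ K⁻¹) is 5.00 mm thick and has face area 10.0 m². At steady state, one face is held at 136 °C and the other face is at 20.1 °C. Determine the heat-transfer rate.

Q = kA·ΔT/L = 52.2 × 10.0 × |136 °C − 20.1 °C| / 0.00500 = 1.21×10^7 W

Q = 1.21×10^7 W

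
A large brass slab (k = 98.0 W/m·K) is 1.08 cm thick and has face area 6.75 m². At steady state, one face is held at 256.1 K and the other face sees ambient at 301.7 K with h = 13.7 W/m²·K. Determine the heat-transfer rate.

Treat each layer as a resistance in series:
  R_brass = L/(kA) = 0.0108/(98.0·6.75) = 1.633×10^-5 K/W
  R_conv,out = 1/(hA) = 1/(13.7·6.75) = 0.01081 K/W
ΣR = 1.633×10^-5 + 0.01081 = 0.01083 K/W
Q = ΔT/ΣR = (256.1 K − 301.7 K)/0.01083 = -4210 W
(Negative Q ⇒ heat flows inward; heat gain = 4210 W.)

Q = 4.21 kW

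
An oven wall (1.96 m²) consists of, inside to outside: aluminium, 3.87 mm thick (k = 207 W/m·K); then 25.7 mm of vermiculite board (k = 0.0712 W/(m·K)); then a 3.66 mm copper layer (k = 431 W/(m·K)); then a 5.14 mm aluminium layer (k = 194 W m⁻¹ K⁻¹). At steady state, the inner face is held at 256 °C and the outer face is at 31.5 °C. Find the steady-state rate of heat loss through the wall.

Q = 1220 W

Resistance network (inner→outer):
  R_aluminium = L/(kA) = 0.00387/(207·1.96) = 9.539×10^-6 K/W
  R_vermiculite board = L/(kA) = 0.0257/(0.0712·1.96) = 0.1842 K/W
  R_copper = L/(kA) = 0.00366/(431·1.96) = 4.333×10^-6 K/W
  R_aluminium = L/(kA) = 0.00514/(194·1.96) = 1.352×10^-5 K/W
ΣR = 9.539×10^-6 + 0.1842 + 4.333×10^-6 + 1.352×10^-5 = 0.1842 K/W
Q = ΔT/ΣR = (256 °C − 31.5 °C)/0.1842 = 1220 W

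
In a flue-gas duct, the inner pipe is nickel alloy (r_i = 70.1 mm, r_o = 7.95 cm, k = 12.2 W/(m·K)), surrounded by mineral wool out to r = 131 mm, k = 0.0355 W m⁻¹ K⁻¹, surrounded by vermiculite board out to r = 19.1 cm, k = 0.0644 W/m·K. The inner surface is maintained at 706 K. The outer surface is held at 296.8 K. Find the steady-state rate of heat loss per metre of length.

Q' = 129 W/m

Series thermal resistances, inner to outer:
  R'_nickel alloy = ln(0.0795/0.0701)/(2πk) = 0.1258/(2π·12.2) = 0.001642 m·K/W
  R'_mineral wool = ln(0.131/0.0795)/(2πk) = 0.4994/(2π·0.0355) = 2.239 m·K/W
  R'_vermiculite board = ln(0.191/0.131)/(2πk) = 0.3771/(2π·0.0644) = 0.9319 m·K/W
ΣR = 0.001642 + 2.239 + 0.9319 = 3.173 m·K/W
Q' = ΔT/ΣR = (706 K − 296.8 K)/3.173 = 129 W/m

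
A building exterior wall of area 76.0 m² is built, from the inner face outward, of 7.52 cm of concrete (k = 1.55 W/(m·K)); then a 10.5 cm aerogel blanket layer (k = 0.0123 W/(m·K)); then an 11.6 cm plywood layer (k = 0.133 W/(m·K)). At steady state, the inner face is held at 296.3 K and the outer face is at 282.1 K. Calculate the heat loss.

Treat each layer as a resistance in series:
  R_concrete = L/(kA) = 0.0752/(1.55·76.0) = 6.384×10^-4 K/W
  R_aerogel blanket = L/(kA) = 0.105/(0.0123·76.0) = 0.1123 K/W
  R_plywood = L/(kA) = 0.116/(0.133·76.0) = 0.01148 K/W
ΣR = 6.384×10^-4 + 0.1123 + 0.01148 = 0.1244 K/W
Q = ΔT/ΣR = (296.3 K − 282.1 K)/0.1244 = 114 W

Q = 114 W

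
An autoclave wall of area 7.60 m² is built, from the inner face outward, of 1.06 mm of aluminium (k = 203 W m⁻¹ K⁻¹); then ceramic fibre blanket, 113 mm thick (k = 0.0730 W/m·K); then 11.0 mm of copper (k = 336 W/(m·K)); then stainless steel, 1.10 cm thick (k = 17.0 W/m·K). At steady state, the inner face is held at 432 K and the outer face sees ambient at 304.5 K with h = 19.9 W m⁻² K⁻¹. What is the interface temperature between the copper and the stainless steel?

T = 308.6 K

Treat each layer as a resistance in series:
  R_aluminium = L/(kA) = 0.00106/(203·7.60) = 6.871×10^-7 K/W
  R_ceramic fibre blanket = L/(kA) = 0.113/(0.0730·7.60) = 0.2037 K/W
  R_copper = L/(kA) = 0.0110/(336·7.60) = 4.308×10^-6 K/W
  R_stainless steel = L/(kA) = 0.0110/(17.0·7.60) = 8.514×10^-5 K/W
  R_conv,out = 1/(hA) = 1/(19.9·7.60) = 0.006612 K/W
ΣR = 6.871×10^-7 + 0.2037 + 4.308×10^-6 + 8.514×10^-5 + 0.006612 = 0.2104 K/W
Q = ΔT/ΣR = (432 K − 304.5 K)/0.2104 = 606.0 W
From the inner boundary to the copper/stainless steel interface, ΣR_partial = 0.2037 K/W.
T_interface = T_in − Q·ΣR_partial = 432 K − (606.0)(0.2037) = 308.6 K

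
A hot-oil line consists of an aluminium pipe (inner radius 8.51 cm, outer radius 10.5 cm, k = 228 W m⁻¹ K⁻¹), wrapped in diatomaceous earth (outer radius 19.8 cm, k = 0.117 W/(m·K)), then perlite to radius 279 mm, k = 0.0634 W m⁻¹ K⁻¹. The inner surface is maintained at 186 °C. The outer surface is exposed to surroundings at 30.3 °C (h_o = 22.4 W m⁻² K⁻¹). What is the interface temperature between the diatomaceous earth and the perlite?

Resistance network (inner→outer):
  R'_aluminium = ln(0.105/0.0851)/(2πk) = 0.2101/(2π·228) = 1.467×10^-4 m·K/W
  R'_diatomaceous earth = ln(0.198/0.105)/(2πk) = 0.6343/(2π·0.117) = 0.8628 m·K/W
  R'_perlite = ln(0.279/0.198)/(2πk) = 0.3429/(2π·0.0634) = 0.8609 m·K/W
  R'_conv,out = 1/(2πr h) = 1/(2π·0.279·22.4) = 0.02547 m·K/W
ΣR = 1.467×10^-4 + 0.8628 + 0.8609 + 0.02547 = 1.749 m·K/W
Q' = ΔT/ΣR = (186 °C − 30.3 °C)/1.749 = 89.02 W/m
From the inner boundary to the diatomaceous earth/perlite interface, ΣR_partial = 0.8629 m·K/W.
T_interface = T_in − Q'·ΣR_partial = 186 °C − (89.02)(0.8629) = 109 °C

T = 109 °C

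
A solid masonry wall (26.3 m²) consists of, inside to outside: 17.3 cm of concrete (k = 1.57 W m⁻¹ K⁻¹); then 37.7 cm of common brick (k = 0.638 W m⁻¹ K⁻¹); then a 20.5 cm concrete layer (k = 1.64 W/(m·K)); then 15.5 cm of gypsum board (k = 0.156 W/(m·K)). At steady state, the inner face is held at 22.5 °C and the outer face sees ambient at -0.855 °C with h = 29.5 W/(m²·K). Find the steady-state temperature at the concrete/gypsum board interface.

Series thermal resistances, inner to outer:
  R_concrete = L/(kA) = 0.173/(1.57·26.3) = 0.004190 K/W
  R_common brick = L/(kA) = 0.377/(0.638·26.3) = 0.02247 K/W
  R_concrete = L/(kA) = 0.205/(1.64·26.3) = 0.004753 K/W
  R_gypsum board = L/(kA) = 0.155/(0.156·26.3) = 0.03778 K/W
  R_conv,out = 1/(hA) = 1/(29.5·26.3) = 0.001289 K/W
ΣR = 0.004190 + 0.02247 + 0.004753 + 0.03778 + 0.001289 = 0.07048 K/W
Q = ΔT/ΣR = (22.5 °C − -0.855 °C)/0.07048 = 331.4 W
From the inner boundary to the concrete/gypsum board interface, ΣR_partial = 0.03141 K/W.
T_interface = T_in − Q·ΣR_partial = 22.5 °C − (331.4)(0.03141) = 12.1 °C

T = 12.1 °C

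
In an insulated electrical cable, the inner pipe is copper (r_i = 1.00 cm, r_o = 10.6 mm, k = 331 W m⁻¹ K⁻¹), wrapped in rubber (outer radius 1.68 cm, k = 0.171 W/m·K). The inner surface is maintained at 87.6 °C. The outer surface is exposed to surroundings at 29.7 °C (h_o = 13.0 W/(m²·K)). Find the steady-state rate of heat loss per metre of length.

Resistance network (inner→outer):
  R'_copper = ln(0.0106/0.0100)/(2πk) = 0.05827/(2π·331) = 2.802×10^-5 m·K/W
  R'_rubber = ln(0.0168/0.0106)/(2πk) = 0.4605/(2π·0.171) = 0.4286 m·K/W
  R'_conv,out = 1/(2πr h) = 1/(2π·0.0168·13.0) = 0.7287 m·K/W
ΣR = 2.802×10^-5 + 0.4286 + 0.7287 = 1.157 m·K/W
Q' = ΔT/ΣR = (87.6 °C − 29.7 °C)/1.157 = 50.0 W/m

Q' = 50.0 W/m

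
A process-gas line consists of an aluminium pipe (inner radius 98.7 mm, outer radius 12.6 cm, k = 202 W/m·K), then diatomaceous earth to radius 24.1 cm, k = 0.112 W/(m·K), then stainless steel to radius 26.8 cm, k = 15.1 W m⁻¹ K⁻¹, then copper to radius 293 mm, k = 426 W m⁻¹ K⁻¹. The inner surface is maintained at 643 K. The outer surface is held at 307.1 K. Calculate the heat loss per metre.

Q' = 364 W/m

Resistance network (inner→outer):
  R'_aluminium = ln(0.126/0.0987)/(2πk) = 0.2442/(2π·202) = 1.924×10^-4 m·K/W
  R'_diatomaceous earth = ln(0.241/0.126)/(2πk) = 0.6485/(2π·0.112) = 0.9216 m·K/W
  R'_stainless steel = ln(0.268/0.241)/(2πk) = 0.1062/(2π·15.1) = 0.001119 m·K/W
  R'_copper = ln(0.293/0.268)/(2πk) = 0.08919/(2π·426) = 3.332×10^-5 m·K/W
ΣR = 1.924×10^-4 + 0.9216 + 0.001119 + 3.332×10^-5 = 0.9229 m·K/W
Q' = ΔT/ΣR = (643 K − 307.1 K)/0.9229 = 364 W/m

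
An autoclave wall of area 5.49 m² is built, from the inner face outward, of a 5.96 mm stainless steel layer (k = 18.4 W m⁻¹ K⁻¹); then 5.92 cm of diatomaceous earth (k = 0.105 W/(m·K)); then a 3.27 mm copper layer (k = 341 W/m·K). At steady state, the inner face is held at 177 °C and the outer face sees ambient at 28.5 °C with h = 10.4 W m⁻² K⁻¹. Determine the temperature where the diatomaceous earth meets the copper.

Series thermal resistances, inner to outer:
  R_stainless steel = L/(kA) = 0.00596/(18.4·5.49) = 5.900×10^-5 K/W
  R_diatomaceous earth = L/(kA) = 0.0592/(0.105·5.49) = 0.1027 K/W
  R_copper = L/(kA) = 0.00327/(341·5.49) = 1.747×10^-6 K/W
  R_conv,out = 1/(hA) = 1/(10.4·5.49) = 0.01751 K/W
ΣR = 5.900×10^-5 + 0.1027 + 1.747×10^-6 + 0.01751 = 0.1203 K/W
Q = ΔT/ΣR = (177 °C − 28.5 °C)/0.1203 = 1234 W
From the inner boundary to the diatomaceous earth/copper interface, ΣR_partial = 0.1028 K/W.
T_interface = T_in − Q·ΣR_partial = 177 °C − (1234)(0.1028) = 50.1 °C

T = 50.1 °C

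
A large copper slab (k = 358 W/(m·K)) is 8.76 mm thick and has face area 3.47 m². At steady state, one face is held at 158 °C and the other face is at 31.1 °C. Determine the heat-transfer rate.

Q = 1.80×10^7 W

Q = kA·ΔT/L = 358 × 3.47 × |158 °C − 31.1 °C| / 0.00876 = 1.80×10^7 W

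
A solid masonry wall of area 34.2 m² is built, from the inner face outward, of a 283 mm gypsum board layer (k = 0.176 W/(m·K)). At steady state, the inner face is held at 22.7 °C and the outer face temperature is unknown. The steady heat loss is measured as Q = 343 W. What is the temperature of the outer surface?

Sum the resistances:
  R_gypsum board = L/(kA) = 0.283/(0.176·34.2) = 0.04702 K/W
ΣR = 0.04702 K/W
ΔT = Q·ΣR = 343 × 0.04702 = 16.13 K
Heat flows outward, so T_out = T_in − ΔT = 22.7 − 16.13 = 6.57 °C

T_out = 6.57 °C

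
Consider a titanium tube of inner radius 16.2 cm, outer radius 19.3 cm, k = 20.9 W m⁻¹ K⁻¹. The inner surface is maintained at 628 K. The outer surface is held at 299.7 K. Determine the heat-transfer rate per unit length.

Q' = 2πk·ΔT/ln(r₂/r₁) = 2π × 20.9 × 328.3 / ln(0.193/0.162) = 2.46×10^5 W/m

Q' = 246 kW/m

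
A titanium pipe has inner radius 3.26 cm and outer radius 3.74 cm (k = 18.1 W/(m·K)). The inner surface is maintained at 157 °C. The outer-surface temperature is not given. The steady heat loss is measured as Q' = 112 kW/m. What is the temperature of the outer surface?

T_out = 21.7 °C

Sum the resistances:
  R'_titanium = ln(0.0374/0.0326)/(2πk) = 0.1374/(2π·18.1) = 0.001208 m·K/W
ΣR = 0.001208 m·K/W
ΔT = Q'·ΣR = 1.12×10^5 × 0.001208 = 135.3 K
Heat flows outward, so T_out = T_in − ΔT = 157 − 135.3 = 21.7 °C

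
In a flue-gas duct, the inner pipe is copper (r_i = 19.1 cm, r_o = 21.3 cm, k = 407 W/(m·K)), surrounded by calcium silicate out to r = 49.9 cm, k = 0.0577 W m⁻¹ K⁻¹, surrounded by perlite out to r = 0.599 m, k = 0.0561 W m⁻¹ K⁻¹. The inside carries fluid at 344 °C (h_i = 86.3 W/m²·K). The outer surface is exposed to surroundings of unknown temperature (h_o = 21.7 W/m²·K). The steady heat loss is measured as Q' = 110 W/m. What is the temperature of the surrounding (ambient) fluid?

T_out = 26.3 °C

Sum the resistances:
  R'_conv,in = 1/(2πr h) = 1/(2π·0.191·86.3) = 0.009656 m·K/W
  R'_copper = ln(0.213/0.191)/(2πk) = 0.1090/(2π·407) = 4.263×10^-5 m·K/W
  R'_calcium silicate = ln(0.499/0.213)/(2πk) = 0.8513/(2π·0.0577) = 2.348 m·K/W
  R'_perlite = ln(0.599/0.499)/(2πk) = 0.1827/(2π·0.0561) = 0.5182 m·K/W
  R'_conv,out = 1/(2πr h) = 1/(2π·0.599·21.7) = 0.01224 m·K/W
ΣR = 2.888 m·K/W
ΔT = Q'·ΣR = 110 × 2.888 = 317.7 K
Heat flows outward, so T_out = T_in − ΔT = 344 − 317.7 = 26.3 °C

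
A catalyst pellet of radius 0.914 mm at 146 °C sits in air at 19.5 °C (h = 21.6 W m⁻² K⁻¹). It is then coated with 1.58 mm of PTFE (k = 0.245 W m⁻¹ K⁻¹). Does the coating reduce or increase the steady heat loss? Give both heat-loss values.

increases: 0.0287 → 0.155 W

Critical radius for a sphere: r_cr = 2k/h = 0.0227 m = 2.27 cm.
Outer radius after coating: r₂ = 9.14×10^-4 + 0.00158 = 0.002494 m.
Since r₁ < r_cr and r₂ ≤ r_cr, the coating moves toward the maximum at r_cr — heat loss rises.
Bare: R = 1/(4πr₁²h) = 4410 K/W; Q = 126.5/4410 = 0.0287 W.
Coated: R = R_cond + R_conv = 817.4 K/W; Q = 126.5/817.4 = 0.155 W.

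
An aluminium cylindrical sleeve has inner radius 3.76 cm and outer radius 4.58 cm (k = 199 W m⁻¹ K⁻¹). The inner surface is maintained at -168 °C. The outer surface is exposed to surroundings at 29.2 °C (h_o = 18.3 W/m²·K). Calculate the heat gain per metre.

Q' = 1040 W/m

Treat each layer as a resistance in series:
  R'_aluminium = ln(0.0458/0.0376)/(2πk) = 0.1973/(2π·199) = 1.578×10^-4 m·K/W
  R'_conv,out = 1/(2πr h) = 1/(2π·0.0458·18.3) = 0.1899 m·K/W
ΣR = 1.578×10^-4 + 0.1899 = 0.1901 m·K/W
Q' = ΔT/ΣR = (-168 °C − 29.2 °C)/0.1901 = -1040 W/m
(Negative Q' ⇒ heat flows inward; heat gain = 1040 W/m.)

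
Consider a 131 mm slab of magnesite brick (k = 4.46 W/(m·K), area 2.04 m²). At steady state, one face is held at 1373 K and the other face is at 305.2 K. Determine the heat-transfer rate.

Q = 74.2 kW

Q = kA·ΔT/L = 4.46 × 2.04 × |1373 K − 305.2 K| / 0.131 = 74200 W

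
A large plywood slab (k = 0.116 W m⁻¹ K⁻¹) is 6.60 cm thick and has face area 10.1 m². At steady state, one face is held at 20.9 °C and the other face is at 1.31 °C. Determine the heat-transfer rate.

Q = 348 W

Q = kA·ΔT/L = 0.116 × 10.1 × |20.9 °C − 1.31 °C| / 0.0660 = 348 W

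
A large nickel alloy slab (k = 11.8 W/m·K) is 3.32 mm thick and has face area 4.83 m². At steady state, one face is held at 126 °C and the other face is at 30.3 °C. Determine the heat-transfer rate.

Q = kA·ΔT/L = 11.8 × 4.83 × |126 °C − 30.3 °C| / 0.00332 = 1.64×10^6 W

Q = 1.64×10^6 W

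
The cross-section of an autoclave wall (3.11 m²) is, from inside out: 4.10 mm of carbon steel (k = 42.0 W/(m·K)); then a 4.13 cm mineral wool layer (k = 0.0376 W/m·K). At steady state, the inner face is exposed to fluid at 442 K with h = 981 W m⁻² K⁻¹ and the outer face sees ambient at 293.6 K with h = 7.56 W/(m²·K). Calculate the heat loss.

Resistance network (inner→outer):
  R_conv,in = 1/(hA) = 1/(981·3.11) = 3.278×10^-4 K/W
  R_carbon steel = L/(kA) = 0.00410/(42.0·3.11) = 3.139×10^-5 K/W
  R_mineral wool = L/(kA) = 0.0413/(0.0376·3.11) = 0.3532 K/W
  R_conv,out = 1/(hA) = 1/(7.56·3.11) = 0.04253 K/W
ΣR = 3.278×10^-4 + 3.139×10^-5 + 0.3532 + 0.04253 = 0.3961 K/W
Q = ΔT/ΣR = (442 K − 293.6 K)/0.3961 = 375 W

Q = 375 W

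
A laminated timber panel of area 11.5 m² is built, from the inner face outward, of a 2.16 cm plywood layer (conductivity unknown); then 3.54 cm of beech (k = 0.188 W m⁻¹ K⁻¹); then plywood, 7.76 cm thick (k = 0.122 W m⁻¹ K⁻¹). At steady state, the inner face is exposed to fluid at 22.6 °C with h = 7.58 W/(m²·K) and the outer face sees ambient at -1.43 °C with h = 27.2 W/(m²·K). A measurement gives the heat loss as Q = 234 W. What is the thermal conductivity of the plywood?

k = 0.115 W/m·K

ΣR = ΔT/Q = |22.6 − -1.43|/234 = 0.1027 K/W
Known resistances:
  R_conv,in = 1/(hA) = 1/(7.58·11.5) = 0.01147 K/W
  R_beech = L/(kA) = 0.0354/(0.188·11.5) = 0.01637 K/W
  R_plywood = L/(kA) = 0.0776/(0.122·11.5) = 0.05531 K/W
  R_conv,out = 1/(hA) = 1/(27.2·11.5) = 0.003197 K/W
R_plywood = ΣR − ΣR_known = 0.1027 − 0.08635 = 0.01635 K/W
L/(kA) = 0.01635 ⇒ k = 0.0216/(0.01635·11.5) = 0.115 W/m·K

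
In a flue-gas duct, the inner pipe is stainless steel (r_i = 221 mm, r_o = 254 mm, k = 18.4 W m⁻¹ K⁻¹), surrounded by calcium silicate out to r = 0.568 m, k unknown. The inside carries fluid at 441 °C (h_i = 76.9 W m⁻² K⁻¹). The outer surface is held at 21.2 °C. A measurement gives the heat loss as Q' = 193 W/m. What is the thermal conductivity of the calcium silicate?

ΣR = ΔT/Q' = |441 − 21.2|/193 = 2.175 m·K/W
Known resistances:
  R'_conv,in = 1/(2πr h) = 1/(2π·0.221·76.9) = 0.009365 m·K/W
  R'_stainless steel = ln(0.254/0.221)/(2πk) = 0.1392/(2π·18.4) = 0.001204 m·K/W
R_calcium silicate = ΣR − ΣR_known = 2.175 − 0.01057 = 2.164 m·K/W
ln(r₂/r₁)/(2πk) = 2.164 ⇒ k = 0.8048/(2π·2.164) = 0.0592 W/m·K

k = 0.0592 W/m·K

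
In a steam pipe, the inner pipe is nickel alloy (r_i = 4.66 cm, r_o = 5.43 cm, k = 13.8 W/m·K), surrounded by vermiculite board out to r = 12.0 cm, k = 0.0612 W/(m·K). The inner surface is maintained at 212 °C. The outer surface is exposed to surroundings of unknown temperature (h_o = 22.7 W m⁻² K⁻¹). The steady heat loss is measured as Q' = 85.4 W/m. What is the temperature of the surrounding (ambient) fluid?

Series resistances:
  R'_nickel alloy = ln(0.0543/0.0466)/(2πk) = 0.1529/(2π·13.8) = 0.001764 m·K/W
  R'_vermiculite board = ln(0.120/0.0543)/(2πk) = 0.7930/(2π·0.0612) = 2.062 m·K/W
  R'_conv,out = 1/(2πr h) = 1/(2π·0.120·22.7) = 0.05843 m·K/W
ΣR = 2.122 m·K/W
ΔT = Q'·ΣR = 85.4 × 2.122 = 181.2 K
Heat flows outward, so T_out = T_in − ΔT = 212 − 181.2 = 30.8 °C

T_out = 30.8 °C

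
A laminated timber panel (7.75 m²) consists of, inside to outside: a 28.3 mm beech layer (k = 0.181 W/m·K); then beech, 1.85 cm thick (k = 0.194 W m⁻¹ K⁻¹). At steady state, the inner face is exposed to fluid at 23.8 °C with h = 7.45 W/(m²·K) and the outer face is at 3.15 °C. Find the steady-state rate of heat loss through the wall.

Q = 415 W

Resistance network (inner→outer):
  R_conv,in = 1/(hA) = 1/(7.45·7.75) = 0.01732 K/W
  R_beech = L/(kA) = 0.0283/(0.181·7.75) = 0.02017 K/W
  R_beech = L/(kA) = 0.0185/(0.194·7.75) = 0.01230 K/W
ΣR = 0.01732 + 0.02017 + 0.01230 = 0.04979 K/W
Q = ΔT/ΣR = (23.8 °C − 3.15 °C)/0.04979 = 415 W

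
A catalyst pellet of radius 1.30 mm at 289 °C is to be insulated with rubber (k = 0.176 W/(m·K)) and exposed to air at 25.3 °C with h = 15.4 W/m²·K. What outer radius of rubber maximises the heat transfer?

r_cr = 2.29 cm

For a sphere, r_cr = 2k_ins/h = 2·0.176/15.4 = 0.0229 m = 2.29 cm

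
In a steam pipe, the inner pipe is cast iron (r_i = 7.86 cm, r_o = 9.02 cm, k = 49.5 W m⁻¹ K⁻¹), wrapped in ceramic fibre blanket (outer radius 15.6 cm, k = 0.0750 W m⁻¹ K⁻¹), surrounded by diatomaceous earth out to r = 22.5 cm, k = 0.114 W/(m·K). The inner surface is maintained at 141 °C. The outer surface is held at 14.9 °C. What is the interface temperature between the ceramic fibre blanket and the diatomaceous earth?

Series thermal resistances, inner to outer:
  R'_cast iron = ln(0.0902/0.0786)/(2πk) = 0.1377/(2π·49.5) = 4.426×10^-4 m·K/W
  R'_ceramic fibre blanket = ln(0.156/0.0902)/(2πk) = 0.5478/(2π·0.0750) = 1.163 m·K/W
  R'_diatomaceous earth = ln(0.225/0.156)/(2πk) = 0.3662/(2π·0.114) = 0.5113 m·K/W
ΣR = 4.426×10^-4 + 1.163 + 0.5113 = 1.675 m·K/W
Q' = ΔT/ΣR = (141 °C − 14.9 °C)/1.675 = 75.28 W/m
From the inner boundary to the ceramic fibre blanket/diatomaceous earth interface, ΣR_partial = 1.163 m·K/W.
T_interface = T_in − Q'·ΣR_partial = 141 °C − (75.28)(1.163) = 53.4 °C

T = 53.4 °C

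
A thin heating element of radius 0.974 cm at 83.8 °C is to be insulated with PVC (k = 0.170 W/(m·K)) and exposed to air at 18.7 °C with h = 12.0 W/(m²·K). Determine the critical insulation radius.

For a cylinder, r_cr = k_ins/h = 0.170/12.0 = 0.0142 m = 1.42 cm

r_cr = 1.42 cm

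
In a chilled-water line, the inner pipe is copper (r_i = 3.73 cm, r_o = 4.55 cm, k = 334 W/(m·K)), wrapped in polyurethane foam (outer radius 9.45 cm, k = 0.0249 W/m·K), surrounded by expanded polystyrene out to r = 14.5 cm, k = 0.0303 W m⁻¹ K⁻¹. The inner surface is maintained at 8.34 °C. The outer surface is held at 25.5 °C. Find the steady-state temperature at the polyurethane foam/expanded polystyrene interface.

T = 19.9 °C

Treat each layer as a resistance in series:
  R'_copper = ln(0.0455/0.0373)/(2πk) = 0.1987/(2π·334) = 9.469×10^-5 m·K/W
  R'_polyurethane foam = ln(0.0945/0.0455)/(2πk) = 0.7309/(2π·0.0249) = 4.672 m·K/W
  R'_expanded polystyrene = ln(0.145/0.0945)/(2πk) = 0.4281/(2π·0.0303) = 2.249 m·K/W
ΣR = 9.469×10^-5 + 4.672 + 2.249 = 6.921 m·K/W
Q' = ΔT/ΣR = (8.34 °C − 25.5 °C)/6.921 = -2.479 W/m
From the inner boundary to the polyurethane foam/expanded polystyrene interface, ΣR_partial = 4.672 m·K/W.
T_interface = T_in − Q'·ΣR_partial = 8.34 °C − (-2.479)(4.672) = 19.9 °C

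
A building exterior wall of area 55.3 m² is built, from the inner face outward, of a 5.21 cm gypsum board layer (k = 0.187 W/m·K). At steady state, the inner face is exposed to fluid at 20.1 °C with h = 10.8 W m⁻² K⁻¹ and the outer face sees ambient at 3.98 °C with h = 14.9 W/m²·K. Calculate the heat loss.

Resistance network (inner→outer):
  R_conv,in = 1/(hA) = 1/(10.8·55.3) = 0.001674 K/W
  R_gypsum board = L/(kA) = 0.0521/(0.187·55.3) = 0.005038 K/W
  R_conv,out = 1/(hA) = 1/(14.9·55.3) = 0.001214 K/W
ΣR = 0.001674 + 0.005038 + 0.001214 = 0.007926 K/W
Q = ΔT/ΣR = (20.1 °C − 3.98 °C)/0.007926 = 2030 W

Q = 2.03 kW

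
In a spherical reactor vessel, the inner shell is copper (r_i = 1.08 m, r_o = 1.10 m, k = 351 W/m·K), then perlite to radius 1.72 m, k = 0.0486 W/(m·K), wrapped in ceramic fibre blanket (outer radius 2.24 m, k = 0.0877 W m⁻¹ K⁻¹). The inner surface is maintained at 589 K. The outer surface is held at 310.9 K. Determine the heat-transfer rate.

Treat each layer as a resistance in series:
  R_copper = (1/1.08 − 1/1.10)/(4πk) = 0.01684/(4π·351) = 3.817×10^-6 K/W
  R_perlite = (1/1.10 − 1/1.72)/(4πk) = 0.3277/(4π·0.0486) = 0.5366 K/W
  R_ceramic fibre blanket = (1/1.72 − 1/2.24)/(4πk) = 0.1350/(4π·0.0877) = 0.1225 K/W
ΣR = 3.817×10^-6 + 0.5366 + 0.1225 = 0.6591 K/W
Q = ΔT/ΣR = (589 K − 310.9 K)/0.6591 = 422 W

Q = 422 W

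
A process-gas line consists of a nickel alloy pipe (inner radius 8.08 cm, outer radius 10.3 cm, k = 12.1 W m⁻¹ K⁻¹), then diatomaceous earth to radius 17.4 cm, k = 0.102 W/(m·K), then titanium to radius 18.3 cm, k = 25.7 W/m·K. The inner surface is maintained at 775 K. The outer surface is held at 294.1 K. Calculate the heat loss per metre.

Q' = 585 W/m

Treat each layer as a resistance in series:
  R'_nickel alloy = ln(0.103/0.0808)/(2πk) = 0.2428/(2π·12.1) = 0.003193 m·K/W
  R'_diatomaceous earth = ln(0.174/0.103)/(2πk) = 0.5243/(2π·0.102) = 0.8181 m·K/W
  R'_titanium = ln(0.183/0.174)/(2πk) = 0.05043/(2π·25.7) = 3.123×10^-4 m·K/W
ΣR = 0.003193 + 0.8181 + 3.123×10^-4 = 0.8216 m·K/W
Q' = ΔT/ΣR = (775 K − 294.1 K)/0.8216 = 585 W/m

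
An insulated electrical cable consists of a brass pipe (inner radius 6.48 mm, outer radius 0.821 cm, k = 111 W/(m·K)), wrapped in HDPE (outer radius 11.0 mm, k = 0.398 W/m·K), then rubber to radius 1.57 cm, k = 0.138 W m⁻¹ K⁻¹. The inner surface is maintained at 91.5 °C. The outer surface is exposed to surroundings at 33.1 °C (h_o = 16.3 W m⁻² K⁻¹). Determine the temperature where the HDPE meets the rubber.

T = 85.5 °C

Treat each layer as a resistance in series:
  R'_brass = ln(0.00821/0.00648)/(2πk) = 0.2366/(2π·111) = 3.393×10^-4 m·K/W
  R'_HDPE = ln(0.0110/0.00821)/(2πk) = 0.2925/(2π·0.398) = 0.1170 m·K/W
  R'_rubber = ln(0.0157/0.0110)/(2πk) = 0.3558/(2π·0.138) = 0.4103 m·K/W
  R'_conv,out = 1/(2πr h) = 1/(2π·0.0157·16.3) = 0.6219 m·K/W
ΣR = 3.393×10^-4 + 0.1170 + 0.4103 + 0.6219 = 1.150 m·K/W
Q' = ΔT/ΣR = (91.5 °C − 33.1 °C)/1.150 = 50.78 W/m
From the inner boundary to the HDPE/rubber interface, ΣR_partial = 0.1173 m·K/W.
T_interface = T_in − Q'·ΣR_partial = 91.5 °C − (50.78)(0.1173) = 85.5 °C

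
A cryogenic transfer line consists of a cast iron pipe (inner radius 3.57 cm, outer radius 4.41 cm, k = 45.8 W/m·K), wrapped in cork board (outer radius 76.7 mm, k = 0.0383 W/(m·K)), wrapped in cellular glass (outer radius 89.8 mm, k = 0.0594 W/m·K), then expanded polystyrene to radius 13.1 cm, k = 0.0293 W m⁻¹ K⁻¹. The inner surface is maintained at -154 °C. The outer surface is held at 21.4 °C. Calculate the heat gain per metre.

Q' = 36.7 W/m

Treat each layer as a resistance in series:
  R'_cast iron = ln(0.0441/0.0357)/(2πk) = 0.2113/(2π·45.8) = 7.343×10^-4 m·K/W
  R'_cork board = ln(0.0767/0.0441)/(2πk) = 0.5534/(2π·0.0383) = 2.300 m·K/W
  R'_cellular glass = ln(0.0898/0.0767)/(2πk) = 0.1577/(2π·0.0594) = 0.4225 m·K/W
  R'_expanded polystyrene = ln(0.131/0.0898)/(2πk) = 0.3776/(2π·0.0293) = 2.051 m·K/W
ΣR = 7.343×10^-4 + 2.300 + 0.4225 + 2.051 = 4.774 m·K/W
Q' = ΔT/ΣR = (-154 °C − 21.4 °C)/4.774 = -36.7 W/m
(Negative Q' ⇒ heat flows inward; heat gain = 36.7 W/m.)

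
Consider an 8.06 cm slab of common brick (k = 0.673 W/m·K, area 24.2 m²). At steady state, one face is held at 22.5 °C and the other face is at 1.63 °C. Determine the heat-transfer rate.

Q = kA·ΔT/L = 0.673 × 24.2 × |22.5 °C − 1.63 °C| / 0.0806 = 4220 W

Q = 4220 W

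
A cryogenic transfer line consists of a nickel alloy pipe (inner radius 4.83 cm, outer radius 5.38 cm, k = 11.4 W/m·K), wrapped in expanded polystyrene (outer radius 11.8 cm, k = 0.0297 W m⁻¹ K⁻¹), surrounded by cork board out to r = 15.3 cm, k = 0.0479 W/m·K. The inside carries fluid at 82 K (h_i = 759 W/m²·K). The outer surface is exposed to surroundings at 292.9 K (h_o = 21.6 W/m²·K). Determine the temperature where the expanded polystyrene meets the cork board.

T = 255.4 K

Series thermal resistances, inner to outer:
  R'_conv,in = 1/(2πr h) = 1/(2π·0.0483·759) = 0.004341 m·K/W
  R'_nickel alloy = ln(0.0538/0.0483)/(2πk) = 0.1078/(2π·11.4) = 0.001506 m·K/W
  R'_expanded polystyrene = ln(0.118/0.0538)/(2πk) = 0.7854/(2π·0.0297) = 4.209 m·K/W
  R'_cork board = ln(0.153/0.118)/(2πk) = 0.2598/(2π·0.0479) = 0.8631 m·K/W
  R'_conv,out = 1/(2πr h) = 1/(2π·0.153·21.6) = 0.04816 m·K/W
ΣR = 0.004341 + 0.001506 + 4.209 + 0.8631 + 0.04816 = 5.126 m·K/W
Q' = ΔT/ΣR = (82 K − 292.9 K)/5.126 = -41.14 W/m
From the inner boundary to the expanded polystyrene/cork board interface, ΣR_partial = 4.215 m·K/W.
T_interface = T_in − Q'·ΣR_partial = 82 K − (-41.14)(4.215) = 255.4 K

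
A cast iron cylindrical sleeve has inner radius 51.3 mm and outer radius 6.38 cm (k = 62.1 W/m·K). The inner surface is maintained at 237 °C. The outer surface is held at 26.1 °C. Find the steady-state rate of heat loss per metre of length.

Q' = 2πk·ΔT/ln(r₂/r₁) = 2π × 62.1 × 210.9 / ln(0.0638/0.0513) = 3.77×10^5 W/m

Q' = 377 kW/m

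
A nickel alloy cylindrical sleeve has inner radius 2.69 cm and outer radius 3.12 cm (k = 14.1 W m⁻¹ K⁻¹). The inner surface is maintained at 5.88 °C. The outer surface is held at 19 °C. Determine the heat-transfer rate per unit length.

Q' = 7.84 kW/m

Q' = 2πk·ΔT/ln(r₂/r₁) = 2π × 14.1 × 13.12 / ln(0.0312/0.0269) = 7840 W/m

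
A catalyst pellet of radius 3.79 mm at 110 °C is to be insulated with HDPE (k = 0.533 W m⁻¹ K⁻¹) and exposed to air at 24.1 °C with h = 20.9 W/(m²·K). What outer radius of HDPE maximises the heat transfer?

r_cr = 5.10 cm

For a sphere, r_cr = 2k_ins/h = 2·0.533/20.9 = 0.0510 m = 5.10 cm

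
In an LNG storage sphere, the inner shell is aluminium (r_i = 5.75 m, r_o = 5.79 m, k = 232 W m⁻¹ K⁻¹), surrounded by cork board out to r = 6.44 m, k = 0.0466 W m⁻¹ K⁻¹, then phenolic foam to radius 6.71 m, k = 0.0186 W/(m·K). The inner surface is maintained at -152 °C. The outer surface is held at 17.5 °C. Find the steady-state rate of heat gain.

Series thermal resistances, inner to outer:
  R_aluminium = (1/5.75 − 1/5.79)/(4πk) = 0.001201/(4π·232) = 4.121×10^-7 K/W
  R_cork board = (1/5.79 − 1/6.44)/(4πk) = 0.01743/(4π·0.0466) = 0.02977 K/W
  R_phenolic foam = (1/6.44 − 1/6.71)/(4πk) = 0.006248/(4π·0.0186) = 0.02673 K/W
ΣR = 4.121×10^-7 + 0.02977 + 0.02673 = 0.05650 K/W
Q = ΔT/ΣR = (-152 °C − 17.5 °C)/0.05650 = -3000 W
(Negative Q ⇒ heat flows inward; heat gain = 3000 W.)

Q = 3.00 kW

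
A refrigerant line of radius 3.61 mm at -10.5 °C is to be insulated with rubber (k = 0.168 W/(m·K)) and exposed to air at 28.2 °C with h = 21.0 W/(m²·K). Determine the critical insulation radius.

r_cr = 0.800 cm

For a cylinder, r_cr = k_ins/h = 0.168/21.0 = 0.00800 m = 0.800 cm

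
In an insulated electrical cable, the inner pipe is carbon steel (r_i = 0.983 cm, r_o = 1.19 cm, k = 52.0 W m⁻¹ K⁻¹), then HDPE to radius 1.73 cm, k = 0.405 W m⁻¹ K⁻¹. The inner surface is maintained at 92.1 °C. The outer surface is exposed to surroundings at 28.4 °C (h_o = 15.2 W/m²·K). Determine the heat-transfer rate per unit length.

Resistance network (inner→outer):
  R'_carbon steel = ln(0.0119/0.00983)/(2πk) = 0.1911/(2π·52.0) = 5.849×10^-4 m·K/W
  R'_HDPE = ln(0.0173/0.0119)/(2πk) = 0.3742/(2π·0.405) = 0.1470 m·K/W
  R'_conv,out = 1/(2πr h) = 1/(2π·0.0173·15.2) = 0.6052 m·K/W
ΣR = 5.849×10^-4 + 0.1470 + 0.6052 = 0.7528 m·K/W
Q' = ΔT/ΣR = (92.1 °C − 28.4 °C)/0.7528 = 84.6 W/m

Q' = 84.6 W/m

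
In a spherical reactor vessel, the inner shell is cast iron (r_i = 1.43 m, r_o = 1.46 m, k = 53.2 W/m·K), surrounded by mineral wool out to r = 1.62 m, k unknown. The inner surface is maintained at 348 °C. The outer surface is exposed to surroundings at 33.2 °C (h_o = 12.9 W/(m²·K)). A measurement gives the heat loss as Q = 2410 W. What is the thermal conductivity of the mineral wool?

ΣR = ΔT/Q = |348 − 33.2|/2410 = 0.1306 K/W
Known resistances:
  R_cast iron = (1/1.43 − 1/1.46)/(4πk) = 0.01437/(4π·53.2) = 2.149×10^-5 K/W
  R_conv,out = 1/(4πr²h) = 1/(4π·1.62²·12.9) = 0.002351 K/W
R_mineral wool = ΣR − ΣR_known = 0.1306 − 0.002372 = 0.1282 K/W
(1/r₁−1/r₂)/(4πk) = 0.1282 ⇒ k = 0.06765/(4π·0.1282) = 0.0420 W/m·K

k = 0.0420 W/m·K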